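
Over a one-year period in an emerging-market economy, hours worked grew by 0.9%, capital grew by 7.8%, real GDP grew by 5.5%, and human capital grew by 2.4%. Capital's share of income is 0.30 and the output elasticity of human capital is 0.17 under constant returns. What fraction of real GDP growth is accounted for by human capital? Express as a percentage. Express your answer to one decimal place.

Human capital contributed 0.17 × 2.4 = 0.408 pp.
Share of growth = 0.408 / 5.5 × 100 = 7.418%.

7.4%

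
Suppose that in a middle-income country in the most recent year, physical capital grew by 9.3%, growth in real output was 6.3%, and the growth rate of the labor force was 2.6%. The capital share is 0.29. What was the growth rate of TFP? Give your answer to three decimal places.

TFP grew 1.757%.

Labor's share = 1 − 0.29 = 0.71.
Physical capital: 0.29 × 9.3 = 2.697 pp.
The labor force: 0.71 × 2.6 = 1.846 pp.
TFP growth = 6.3 − 4.543 = 1.757%.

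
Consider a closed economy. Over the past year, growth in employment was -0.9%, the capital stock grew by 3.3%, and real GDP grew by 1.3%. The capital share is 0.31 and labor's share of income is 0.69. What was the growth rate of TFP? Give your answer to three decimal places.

0.898%

Labor's share = 1 − 0.31 = 0.69.
The capital stock: 0.31 × 3.3 = 1.023 pp.
Employment: 0.69 × (-0.9) = -0.621 pp.
TFP growth = 1.3 − 0.402 = 0.898%.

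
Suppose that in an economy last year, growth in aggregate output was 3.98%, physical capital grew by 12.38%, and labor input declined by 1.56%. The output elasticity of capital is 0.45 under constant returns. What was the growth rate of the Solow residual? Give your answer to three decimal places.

Labor's share = 1 − 0.45 = 0.55.
Physical capital: 0.45 × 12.38 = 5.571 pp.
Labor input: 0.55 × (-1.56) = -0.858 pp.
TFP growth = 3.98 − 4.713 = -0.733%.

-0.733%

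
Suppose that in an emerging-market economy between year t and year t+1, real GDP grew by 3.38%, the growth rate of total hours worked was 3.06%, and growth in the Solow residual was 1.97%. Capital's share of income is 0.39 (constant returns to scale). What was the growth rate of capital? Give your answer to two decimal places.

Labor's share = 1 − 0.39 = 0.61.
gY = gA + 0.61×3.06 + 0.39×g.
0.39×g = 3.38 − 1.97 − 1.8666 = -0.4566.
g = -0.4566 / 0.39 = -1.1708%.

-1.17%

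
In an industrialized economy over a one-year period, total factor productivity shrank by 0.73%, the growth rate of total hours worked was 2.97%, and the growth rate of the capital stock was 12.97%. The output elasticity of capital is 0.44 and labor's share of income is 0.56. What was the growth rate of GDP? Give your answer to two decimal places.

GDP grew 6.64%.

Labor's share = 1 − 0.44 = 0.56.
The capital stock: 0.44 × 12.97 = 5.7068 pp.
Total hours worked: 0.56 × 2.97 = 1.6632 pp.
Output growth = -0.73 + 7.37 = 6.64%.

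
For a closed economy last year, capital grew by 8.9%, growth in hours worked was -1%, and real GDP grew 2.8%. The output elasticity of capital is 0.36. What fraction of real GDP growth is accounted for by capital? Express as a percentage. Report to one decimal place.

Capital accounted for 114.4% of growth.

Capital contributed 0.36 × 8.9 = 3.204 pp.
Share of growth = 3.204 / 2.8 × 100 = 114.429%.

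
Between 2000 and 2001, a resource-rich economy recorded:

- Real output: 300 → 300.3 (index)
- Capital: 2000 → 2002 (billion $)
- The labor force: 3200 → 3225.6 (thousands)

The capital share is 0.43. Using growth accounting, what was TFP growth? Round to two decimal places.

-0.40%

Real output growth = (300.3 − 300) / 300 = 0.1%.
Capital growth = (2002 − 2000) / 2000 = 0.1%.
The labor force growth = (3225.6 − 3200) / 3200 = 0.8%.
Labor's share = 1 − 0.43 = 0.57.
Capital: 0.43 × 0.1 = 0.043 pp.
The labor force: 0.57 × 0.8 = 0.456 pp.
TFP growth = 0.1 − 0.499 = -0.399%.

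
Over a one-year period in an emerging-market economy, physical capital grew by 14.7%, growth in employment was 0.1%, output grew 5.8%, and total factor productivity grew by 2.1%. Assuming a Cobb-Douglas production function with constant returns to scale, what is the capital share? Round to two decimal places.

gY = gA + α·gK + (1−α)·gL, so gY − gA − gL = α(gK − gL).
5.8 − 2.1 − 0.1 = α × (14.7 − 0.1).
3.6 = 14.6 α, so α = 0.2466.

0.25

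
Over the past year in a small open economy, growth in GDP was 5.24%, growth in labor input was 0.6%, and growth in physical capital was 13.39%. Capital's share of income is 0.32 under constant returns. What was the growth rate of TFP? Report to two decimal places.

TFP growth was 0.55%.

Labor's share = 1 − 0.32 = 0.68.
Physical capital: 0.32 × 13.39 = 4.2848 pp.
Labor input: 0.68 × 0.6 = 0.408 pp.
TFP growth = 5.24 − 4.6928 = 0.5472%.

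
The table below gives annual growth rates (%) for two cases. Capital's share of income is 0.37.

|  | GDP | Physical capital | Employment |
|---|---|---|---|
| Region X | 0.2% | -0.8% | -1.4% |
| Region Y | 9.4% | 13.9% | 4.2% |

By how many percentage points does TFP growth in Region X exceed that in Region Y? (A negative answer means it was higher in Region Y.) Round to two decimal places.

-0.23 percentage points

Labor's share = 1 − 0.37 = 0.63.
Region X: TFP = 0.2 + 0.296 + 0.882 = 1.378%.
Region Y: TFP = 9.4 − 5.143 − 2.646 = 1.611%.
Difference = 1.378 − (1.611) = -0.233 pp.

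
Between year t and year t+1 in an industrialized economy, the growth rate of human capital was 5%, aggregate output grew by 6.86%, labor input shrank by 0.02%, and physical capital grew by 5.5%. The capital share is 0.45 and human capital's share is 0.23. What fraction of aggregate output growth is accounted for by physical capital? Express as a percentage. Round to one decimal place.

36.1%

Physical capital contributed 0.45 × 5.5 = 2.475 pp.
Share of growth = 2.475 / 6.86 × 100 = 36.079%.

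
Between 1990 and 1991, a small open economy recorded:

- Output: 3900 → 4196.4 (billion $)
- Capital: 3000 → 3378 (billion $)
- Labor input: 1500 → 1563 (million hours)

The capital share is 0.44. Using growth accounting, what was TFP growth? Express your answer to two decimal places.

Output growth = (4196.4 − 3900) / 3900 = 7.6%.
Capital growth = (3378 − 3000) / 3000 = 12.6%.
Labor input growth = (1563 − 1500) / 1500 = 4.2%.
Labor's share = 1 − 0.44 = 0.56.
Capital: 0.44 × 12.6 = 5.544 pp.
Labor input: 0.56 × 4.2 = 2.352 pp.
TFP growth = 7.6 − 7.896 = -0.296%.

-0.30%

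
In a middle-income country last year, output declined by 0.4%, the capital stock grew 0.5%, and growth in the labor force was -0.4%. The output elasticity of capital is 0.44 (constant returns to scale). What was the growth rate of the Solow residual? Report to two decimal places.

-0.40%

Labor's share = 1 − 0.44 = 0.56.
The capital stock: 0.44 × 0.5 = 0.22 pp.
The labor force: 0.56 × (-0.4) = -0.224 pp.
TFP growth = -0.4 + 0.004 = -0.396%.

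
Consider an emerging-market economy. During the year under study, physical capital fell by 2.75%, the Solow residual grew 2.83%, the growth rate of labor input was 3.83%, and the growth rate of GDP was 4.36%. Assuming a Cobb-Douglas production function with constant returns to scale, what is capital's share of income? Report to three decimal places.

gY = gA + α·gK + (1−α)·gL, so gY − gA − gL = α(gK − gL).
4.36 − 2.83 − 3.83 = α × (-2.75 − 3.83).
-2.3 = -6.58 α, so α = 0.34954.

0.350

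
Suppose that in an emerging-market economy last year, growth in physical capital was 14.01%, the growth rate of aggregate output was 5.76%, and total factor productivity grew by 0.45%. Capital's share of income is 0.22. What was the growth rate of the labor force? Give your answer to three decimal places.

Labor's share = 1 − 0.22 = 0.78.
gY = gA + 0.22×14.01 + 0.78×g.
0.78×g = 5.76 − 0.45 − 3.0822 = 2.2278.
g = 2.2278 / 0.78 = 2.85615%.

The labor force grew 2.856%.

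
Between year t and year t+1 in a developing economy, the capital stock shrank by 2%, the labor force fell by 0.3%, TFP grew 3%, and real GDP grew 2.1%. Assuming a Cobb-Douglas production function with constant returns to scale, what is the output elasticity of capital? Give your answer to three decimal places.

gY = gA + α·gK + (1−α)·gL, so gY − gA − gL = α(gK − gL).
2.1 − 3 + 0.3 = α × (-2 − (-0.3)).
-0.6 = -1.7 α, so α = 0.35294.

0.353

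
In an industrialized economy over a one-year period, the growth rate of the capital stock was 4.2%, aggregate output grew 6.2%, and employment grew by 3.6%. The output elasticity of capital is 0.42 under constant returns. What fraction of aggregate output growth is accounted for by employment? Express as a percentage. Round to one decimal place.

Labor's share = 1 − 0.42 = 0.58.
Employment contributed 0.58 × 3.6 = 2.088 pp.
Share of growth = 2.088 / 6.2 × 100 = 33.677%.

33.7%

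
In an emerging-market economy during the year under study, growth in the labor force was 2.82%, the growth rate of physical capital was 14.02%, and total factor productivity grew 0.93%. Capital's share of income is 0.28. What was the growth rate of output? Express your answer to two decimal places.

6.89%

Labor's share = 1 − 0.28 = 0.72.
Physical capital: 0.28 × 14.02 = 3.9256 pp.
The labor force: 0.72 × 2.82 = 2.0304 pp.
Output growth = 0.93 + 5.956 = 6.886%.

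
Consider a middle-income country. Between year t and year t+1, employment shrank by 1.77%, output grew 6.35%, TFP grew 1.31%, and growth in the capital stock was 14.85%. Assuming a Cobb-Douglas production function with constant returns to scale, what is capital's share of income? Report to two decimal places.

gY = gA + α·gK + (1−α)·gL, so gY − gA − gL = α(gK − gL).
6.35 − 1.31 + 1.77 = α × (14.85 − (-1.77)).
6.81 = 16.62 α, so α = 0.4097.

α = 0.41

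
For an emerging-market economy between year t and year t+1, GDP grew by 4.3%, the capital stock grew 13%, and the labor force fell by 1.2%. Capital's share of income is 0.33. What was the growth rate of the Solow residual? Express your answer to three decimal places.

Labor's share = 1 − 0.33 = 0.67.
The capital stock: 0.33 × 13 = 4.29 pp.
The labor force: 0.67 × (-1.2) = -0.804 pp.
TFP growth = 4.3 − 3.486 = 0.814%.

The Solow residual grew 0.814%.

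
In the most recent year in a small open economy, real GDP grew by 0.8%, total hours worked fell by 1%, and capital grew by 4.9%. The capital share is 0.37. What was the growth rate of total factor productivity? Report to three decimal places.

-0.383%

Labor's share = 1 − 0.37 = 0.63.
Capital: 0.37 × 4.9 = 1.813 pp.
Total hours worked: 0.63 × (-1) = -0.63 pp.
TFP growth = 0.8 − 1.183 = -0.383%.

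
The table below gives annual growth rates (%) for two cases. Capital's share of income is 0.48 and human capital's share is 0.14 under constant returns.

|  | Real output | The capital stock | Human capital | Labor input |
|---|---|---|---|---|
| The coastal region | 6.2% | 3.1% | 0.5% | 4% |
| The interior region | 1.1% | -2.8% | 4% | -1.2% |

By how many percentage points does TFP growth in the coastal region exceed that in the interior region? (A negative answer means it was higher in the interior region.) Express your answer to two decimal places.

Labor's share = 1 − 0.48 − 0.14 = 0.38.
The coastal region: TFP = 6.2 − 1.488 − 0.07 − 1.52 = 3.122%.
The interior region: TFP = 1.1 + 1.344 − 0.56 + 0.456 = 2.34%.
Difference = 3.122 − (2.34) = 0.782 pp.

0.78 percentage points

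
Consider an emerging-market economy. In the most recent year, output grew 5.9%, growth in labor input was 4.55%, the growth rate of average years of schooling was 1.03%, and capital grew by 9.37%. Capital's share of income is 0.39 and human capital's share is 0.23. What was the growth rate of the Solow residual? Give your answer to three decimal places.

The Solow residual grew 0.280%.

Labor's share = 1 − 0.39 − 0.23 = 0.38.
Capital: 0.39 × 9.37 = 3.6543 pp.
Average years of schooling: 0.23 × 1.03 = 0.2369 pp.
Labor input: 0.38 × 4.55 = 1.729 pp.
TFP growth = 5.9 − 5.6202 = 0.2798%.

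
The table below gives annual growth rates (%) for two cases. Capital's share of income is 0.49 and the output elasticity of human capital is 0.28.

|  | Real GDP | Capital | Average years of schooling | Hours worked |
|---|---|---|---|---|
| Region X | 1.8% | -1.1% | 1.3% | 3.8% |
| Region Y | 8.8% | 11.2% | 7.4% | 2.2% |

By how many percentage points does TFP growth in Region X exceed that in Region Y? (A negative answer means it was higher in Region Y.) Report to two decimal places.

Labor's share = 1 − 0.49 − 0.28 = 0.23.
Region X: TFP = 1.8 + 0.539 − 0.364 − 0.874 = 1.101%.
Region Y: TFP = 8.8 − 5.488 − 2.072 − 0.506 = 0.734%.
Difference = 1.101 − (0.734) = 0.367 pp.

0.37 percentage points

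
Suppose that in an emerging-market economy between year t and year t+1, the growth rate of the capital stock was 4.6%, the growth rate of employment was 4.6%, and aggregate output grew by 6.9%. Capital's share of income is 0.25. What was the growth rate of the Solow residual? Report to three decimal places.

2.300%

Labor's share = 1 − 0.25 = 0.75.
The capital stock: 0.25 × 4.6 = 1.15 pp.
Employment: 0.75 × 4.6 = 3.45 pp.
TFP growth = 6.9 − 4.6 = 2.3%.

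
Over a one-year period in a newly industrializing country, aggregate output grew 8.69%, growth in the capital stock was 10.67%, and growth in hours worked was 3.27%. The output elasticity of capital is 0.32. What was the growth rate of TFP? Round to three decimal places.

3.052%

Labor's share = 1 − 0.32 = 0.68.
The capital stock: 0.32 × 10.67 = 3.4144 pp.
Hours worked: 0.68 × 3.27 = 2.2236 pp.
TFP growth = 8.69 − 5.638 = 3.052%.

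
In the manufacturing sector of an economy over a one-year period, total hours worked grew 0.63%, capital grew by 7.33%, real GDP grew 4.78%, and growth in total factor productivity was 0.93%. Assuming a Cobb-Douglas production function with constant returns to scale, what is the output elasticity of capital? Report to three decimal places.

α = 0.481

gY = gA + α·gK + (1−α)·gL, so gY − gA − gL = α(gK − gL).
4.78 − 0.93 − 0.63 = α × (7.33 − 0.63).
3.22 = 6.7 α, so α = 0.4806.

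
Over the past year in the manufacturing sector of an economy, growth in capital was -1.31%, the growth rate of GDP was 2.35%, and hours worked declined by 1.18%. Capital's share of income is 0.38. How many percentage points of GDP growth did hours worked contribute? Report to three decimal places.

Labor's share = 1 − 0.38 = 0.62.
Contribution = share × growth = 0.62 × (-1.18) = -0.7316 pp.

-0.732 pp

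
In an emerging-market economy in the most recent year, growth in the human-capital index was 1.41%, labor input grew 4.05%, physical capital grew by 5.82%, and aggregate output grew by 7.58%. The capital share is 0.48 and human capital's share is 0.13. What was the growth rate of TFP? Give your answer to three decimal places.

3.024%

Labor's share = 1 − 0.48 − 0.13 = 0.39.
Physical capital: 0.48 × 5.82 = 2.7936 pp.
The human-capital index: 0.13 × 1.41 = 0.1833 pp.
Labor input: 0.39 × 4.05 = 1.5795 pp.
TFP growth = 7.58 − 4.5564 = 3.0236%.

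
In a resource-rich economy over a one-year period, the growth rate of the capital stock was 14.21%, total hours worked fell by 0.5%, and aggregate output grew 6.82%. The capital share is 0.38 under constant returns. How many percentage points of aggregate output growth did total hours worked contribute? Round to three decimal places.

Labor's share = 1 − 0.38 = 0.62.
Contribution = share × growth = 0.62 × (-0.5) = -0.31 pp.

-0.310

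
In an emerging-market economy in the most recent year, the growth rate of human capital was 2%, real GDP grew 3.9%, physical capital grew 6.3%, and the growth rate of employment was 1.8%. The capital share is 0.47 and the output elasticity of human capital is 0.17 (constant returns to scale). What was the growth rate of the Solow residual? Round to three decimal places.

-0.049%

Labor's share = 1 − 0.47 − 0.17 = 0.36.
Physical capital: 0.47 × 6.3 = 2.961 pp.
Human capital: 0.17 × 2 = 0.34 pp.
Employment: 0.36 × 1.8 = 0.648 pp.
TFP growth = 3.9 − 3.949 = -0.049%.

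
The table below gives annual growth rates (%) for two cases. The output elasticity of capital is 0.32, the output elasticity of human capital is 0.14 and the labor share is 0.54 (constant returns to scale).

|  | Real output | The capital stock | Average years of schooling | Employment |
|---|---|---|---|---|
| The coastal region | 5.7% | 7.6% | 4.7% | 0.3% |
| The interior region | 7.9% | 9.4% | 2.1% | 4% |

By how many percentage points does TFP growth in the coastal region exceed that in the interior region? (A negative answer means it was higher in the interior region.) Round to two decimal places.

Labor's share = 1 − 0.32 − 0.14 = 0.54.
The coastal region: TFP = 5.7 − 2.432 − 0.658 − 0.162 = 2.448%.
The interior region: TFP = 7.9 − 3.008 − 0.294 − 2.16 = 2.438%.
Difference = 2.448 − (2.438) = 0.01 pp.

0.01 percentage points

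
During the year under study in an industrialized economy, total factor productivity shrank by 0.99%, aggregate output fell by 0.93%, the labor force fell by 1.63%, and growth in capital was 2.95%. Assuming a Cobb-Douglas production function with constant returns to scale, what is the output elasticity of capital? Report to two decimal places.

α = 0.37

gY = gA + α·gK + (1−α)·gL, so gY − gA − gL = α(gK − gL).
-0.93 + 0.99 + 1.63 = α × (2.95 − (-1.63)).
1.69 = 4.58 α, so α = 0.369.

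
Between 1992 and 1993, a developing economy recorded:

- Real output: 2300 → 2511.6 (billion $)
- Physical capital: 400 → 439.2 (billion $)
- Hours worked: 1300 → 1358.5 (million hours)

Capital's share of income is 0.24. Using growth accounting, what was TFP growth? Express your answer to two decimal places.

3.43%

Real output growth = (2511.6 − 2300) / 2300 = 9.2%.
Physical capital growth = (439.2 − 400) / 400 = 9.8%.
Hours worked growth = (1358.5 − 1300) / 1300 = 4.5%.
Labor's share = 1 − 0.24 = 0.76.
Physical capital: 0.24 × 9.8 = 2.352 pp.
Hours worked: 0.76 × 4.5 = 3.42 pp.
TFP growth = 9.2 − 5.772 = 3.428%.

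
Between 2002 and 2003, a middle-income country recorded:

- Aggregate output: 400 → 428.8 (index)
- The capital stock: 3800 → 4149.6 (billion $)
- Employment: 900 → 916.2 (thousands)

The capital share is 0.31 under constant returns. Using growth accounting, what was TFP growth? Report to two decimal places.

TFP grew 3.11%.

Aggregate output growth = (428.8 − 400) / 400 = 7.2%.
The capital stock growth = (4149.6 − 3800) / 3800 = 9.2%.
Employment growth = (916.2 − 900) / 900 = 1.8%.
Labor's share = 1 − 0.31 = 0.69.
The capital stock: 0.31 × 9.2 = 2.852 pp.
Employment: 0.69 × 1.8 = 1.242 pp.
TFP growth = 7.2 − 4.094 = 3.106%.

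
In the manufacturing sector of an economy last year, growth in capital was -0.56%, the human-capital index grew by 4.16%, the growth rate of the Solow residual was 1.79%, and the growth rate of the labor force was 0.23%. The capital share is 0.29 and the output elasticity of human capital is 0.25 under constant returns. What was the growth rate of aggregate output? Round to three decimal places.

Labor's share = 1 − 0.29 − 0.25 = 0.46.
Capital: 0.29 × (-0.56) = -0.1624 pp.
The human-capital index: 0.25 × 4.16 = 1.04 pp.
The labor force: 0.46 × 0.23 = 0.1058 pp.
Output growth = 1.79 + 0.9834 = 2.7734%.

2.773%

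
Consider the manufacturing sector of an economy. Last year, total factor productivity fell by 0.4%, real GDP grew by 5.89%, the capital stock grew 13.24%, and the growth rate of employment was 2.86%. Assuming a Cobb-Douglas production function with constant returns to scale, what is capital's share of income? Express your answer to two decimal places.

α = 0.33

gY = gA + α·gK + (1−α)·gL, so gY − gA − gL = α(gK − gL).
5.89 + 0.4 − 2.86 = α × (13.24 − 2.86).
3.43 = 10.38 α, so α = 0.3304.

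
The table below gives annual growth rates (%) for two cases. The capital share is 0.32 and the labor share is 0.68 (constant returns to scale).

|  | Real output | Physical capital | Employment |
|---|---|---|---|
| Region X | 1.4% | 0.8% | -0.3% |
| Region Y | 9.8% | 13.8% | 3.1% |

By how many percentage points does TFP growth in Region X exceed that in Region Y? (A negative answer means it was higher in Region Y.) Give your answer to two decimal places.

-1.93 percentage points

Labor's share = 1 − 0.32 = 0.68.
Region X: TFP = 1.4 − 0.256 + 0.204 = 1.348%.
Region Y: TFP = 9.8 − 4.416 − 2.108 = 3.276%.
Difference = 1.348 − (3.276) = -1.928 pp.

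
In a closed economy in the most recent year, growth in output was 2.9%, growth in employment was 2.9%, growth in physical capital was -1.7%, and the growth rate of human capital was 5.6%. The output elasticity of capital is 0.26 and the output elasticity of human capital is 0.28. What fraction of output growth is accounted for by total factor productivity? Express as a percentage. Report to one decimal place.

15.2%

Labor's share = 1 − 0.26 − 0.28 = 0.46.
Physical capital: 0.26 × (-1.7) = -0.442 pp.
Human capital: 0.28 × 5.6 = 1.568 pp.
Employment: 0.46 × 2.9 = 1.334 pp.
TFP growth = 2.9 − 2.46 = 0.44%.
TFP share of growth = 0.44 / 2.9 × 100 = 15.172%.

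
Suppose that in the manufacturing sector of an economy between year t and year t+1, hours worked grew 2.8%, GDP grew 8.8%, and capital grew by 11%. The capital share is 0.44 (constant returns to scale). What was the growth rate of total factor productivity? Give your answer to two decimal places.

Labor's share = 1 − 0.44 = 0.56.
Capital: 0.44 × 11 = 4.84 pp.
Hours worked: 0.56 × 2.8 = 1.568 pp.
TFP growth = 8.8 − 6.408 = 2.392%.

Total factor productivity growth was 2.39%.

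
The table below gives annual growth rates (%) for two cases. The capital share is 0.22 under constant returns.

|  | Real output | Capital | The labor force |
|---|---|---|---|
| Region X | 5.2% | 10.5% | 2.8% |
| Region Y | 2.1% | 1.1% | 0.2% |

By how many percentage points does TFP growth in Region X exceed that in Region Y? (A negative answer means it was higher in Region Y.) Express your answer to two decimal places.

-1.00 percentage points

Labor's share = 1 − 0.22 = 0.78.
Region X: TFP = 5.2 − 2.31 − 2.184 = 0.706%.
Region Y: TFP = 2.1 − 0.242 − 0.156 = 1.702%.
Difference = 0.706 − (1.702) = -0.996 pp.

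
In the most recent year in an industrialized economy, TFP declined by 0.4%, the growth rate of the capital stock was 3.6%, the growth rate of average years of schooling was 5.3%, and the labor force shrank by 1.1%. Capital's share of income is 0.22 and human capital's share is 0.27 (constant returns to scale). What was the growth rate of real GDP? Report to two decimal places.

Labor's share = 1 − 0.22 − 0.27 = 0.51.
The capital stock: 0.22 × 3.6 = 0.792 pp.
Average years of schooling: 0.27 × 5.3 = 1.431 pp.
The labor force: 0.51 × (-1.1) = -0.561 pp.
Output growth = -0.4 + 1.662 = 1.262%.

1.26%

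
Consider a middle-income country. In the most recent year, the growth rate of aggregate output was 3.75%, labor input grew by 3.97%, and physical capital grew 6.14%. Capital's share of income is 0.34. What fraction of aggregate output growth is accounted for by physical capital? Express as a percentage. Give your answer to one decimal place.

Physical capital contributed 0.34 × 6.14 = 2.0876 pp.
Share of growth = 2.0876 / 3.75 × 100 = 55.669%.

55.7%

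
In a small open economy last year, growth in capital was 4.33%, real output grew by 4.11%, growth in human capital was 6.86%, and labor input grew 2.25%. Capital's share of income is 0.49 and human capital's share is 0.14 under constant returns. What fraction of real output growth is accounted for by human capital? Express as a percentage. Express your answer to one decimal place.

Human capital contributed 0.14 × 6.86 = 0.9604 pp.
Share of growth = 0.9604 / 4.11 × 100 = 23.367%.

23.4%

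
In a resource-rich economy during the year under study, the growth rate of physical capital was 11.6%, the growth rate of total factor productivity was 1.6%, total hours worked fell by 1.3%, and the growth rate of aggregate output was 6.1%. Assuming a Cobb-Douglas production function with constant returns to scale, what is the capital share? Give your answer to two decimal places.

0.45

gY = gA + α·gK + (1−α)·gL, so gY − gA − gL = α(gK − gL).
6.1 − 1.6 + 1.3 = α × (11.6 − (-1.3)).
5.8 = 12.9 α, so α = 0.4496.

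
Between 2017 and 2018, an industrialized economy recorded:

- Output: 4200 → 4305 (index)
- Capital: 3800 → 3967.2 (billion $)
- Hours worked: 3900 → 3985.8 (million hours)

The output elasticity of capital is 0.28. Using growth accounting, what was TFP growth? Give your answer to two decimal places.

Output growth = (4305 − 4200) / 4200 = 2.5%.
Capital growth = (3967.2 − 3800) / 3800 = 4.4%.
Hours worked growth = (3985.8 − 3900) / 3900 = 2.2%.
Labor's share = 1 − 0.28 = 0.72.
Capital: 0.28 × 4.4 = 1.232 pp.
Hours worked: 0.72 × 2.2 = 1.584 pp.
TFP growth = 2.5 − 2.816 = -0.316%.

-0.32%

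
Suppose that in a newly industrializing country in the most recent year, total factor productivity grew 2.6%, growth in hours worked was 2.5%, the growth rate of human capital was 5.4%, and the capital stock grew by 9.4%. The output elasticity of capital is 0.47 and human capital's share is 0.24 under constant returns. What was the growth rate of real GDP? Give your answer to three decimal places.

Labor's share = 1 − 0.47 − 0.24 = 0.29.
The capital stock: 0.47 × 9.4 = 4.418 pp.
Human capital: 0.24 × 5.4 = 1.296 pp.
Hours worked: 0.29 × 2.5 = 0.725 pp.
Output growth = 2.6 + 6.439 = 9.039%.

9.039%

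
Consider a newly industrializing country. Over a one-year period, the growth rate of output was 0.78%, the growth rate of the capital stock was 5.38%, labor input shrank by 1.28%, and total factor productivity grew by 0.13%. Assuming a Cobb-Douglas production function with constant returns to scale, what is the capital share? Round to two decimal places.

0.29

gY = gA + α·gK + (1−α)·gL, so gY − gA − gL = α(gK − gL).
0.78 − 0.13 + 1.28 = α × (5.38 − (-1.28)).
1.93 = 6.66 α, so α = 0.2898.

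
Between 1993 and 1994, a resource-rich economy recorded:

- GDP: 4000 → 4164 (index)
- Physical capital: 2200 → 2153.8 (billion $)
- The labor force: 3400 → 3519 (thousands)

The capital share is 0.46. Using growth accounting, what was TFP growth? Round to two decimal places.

GDP growth = (4164 − 4000) / 4000 = 4.1%.
Physical capital growth = (2153.8 − 2200) / 2200 = -2.1%.
The labor force growth = (3519 − 3400) / 3400 = 3.5%.
Labor's share = 1 − 0.46 = 0.54.
Physical capital: 0.46 × (-2.1) = -0.966 pp.
The labor force: 0.54 × 3.5 = 1.89 pp.
TFP growth = 4.1 − 0.924 = 3.176%.

TFP grew 3.18%.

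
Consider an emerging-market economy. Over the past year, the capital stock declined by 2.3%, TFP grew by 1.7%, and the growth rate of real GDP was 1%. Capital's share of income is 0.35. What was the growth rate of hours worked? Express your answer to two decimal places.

0.16%

Labor's share = 1 − 0.35 = 0.65.
gY = gA + 0.35×(-2.3) + 0.65×g.
0.65×g = 1 − 1.7 + 0.805 = 0.105.
g = 0.105 / 0.65 = 0.1615%.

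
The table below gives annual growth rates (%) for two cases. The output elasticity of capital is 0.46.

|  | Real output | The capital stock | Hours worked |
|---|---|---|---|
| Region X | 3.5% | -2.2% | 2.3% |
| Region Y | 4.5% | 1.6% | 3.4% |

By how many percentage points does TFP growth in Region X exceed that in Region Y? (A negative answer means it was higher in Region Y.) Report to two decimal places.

1.34 percentage points

Labor's share = 1 − 0.46 = 0.54.
Region X: TFP = 3.5 + 1.012 − 1.242 = 3.27%.
Region Y: TFP = 4.5 − 0.736 − 1.836 = 1.928%.
Difference = 3.27 − (1.928) = 1.342 pp.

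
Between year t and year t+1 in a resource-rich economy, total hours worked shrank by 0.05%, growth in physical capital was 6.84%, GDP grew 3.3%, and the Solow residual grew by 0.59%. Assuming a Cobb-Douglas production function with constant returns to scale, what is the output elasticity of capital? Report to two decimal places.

0.40

gY = gA + α·gK + (1−α)·gL, so gY − gA − gL = α(gK − gL).
3.3 − 0.59 + 0.05 = α × (6.84 − (-0.05)).
2.76 = 6.89 α, so α = 0.4006.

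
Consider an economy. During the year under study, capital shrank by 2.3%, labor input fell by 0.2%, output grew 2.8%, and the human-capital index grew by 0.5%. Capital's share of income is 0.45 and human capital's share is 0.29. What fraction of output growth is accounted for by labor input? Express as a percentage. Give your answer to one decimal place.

Labor's share = 1 − 0.45 − 0.29 = 0.26.
Labor input contributed 0.26 × (-0.2) = -0.052 pp.
Share of growth = -0.052 / 2.8 × 100 = -1.857%.

Labor input accounted for -1.9% of growth.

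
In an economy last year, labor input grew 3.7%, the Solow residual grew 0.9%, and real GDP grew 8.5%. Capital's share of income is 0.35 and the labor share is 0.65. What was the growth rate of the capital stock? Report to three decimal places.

14.843%

Labor's share = 1 − 0.35 = 0.65.
gY = gA + 0.65×3.7 + 0.35×g.
0.35×g = 8.5 − 0.9 − 2.405 = 5.195.
g = 5.195 / 0.35 = 14.84286%.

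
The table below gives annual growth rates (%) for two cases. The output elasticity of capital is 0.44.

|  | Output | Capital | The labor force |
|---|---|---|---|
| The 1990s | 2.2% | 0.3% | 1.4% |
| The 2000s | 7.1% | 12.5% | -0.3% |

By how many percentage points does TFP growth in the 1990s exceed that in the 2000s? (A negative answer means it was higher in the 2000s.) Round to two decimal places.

Labor's share = 1 − 0.44 = 0.56.
The 1990s: TFP = 2.2 − 0.132 − 0.784 = 1.284%.
The 2000s: TFP = 7.1 − 5.5 + 0.168 = 1.768%.
Difference = 1.284 − (1.768) = -0.484 pp.

-0.48 percentage points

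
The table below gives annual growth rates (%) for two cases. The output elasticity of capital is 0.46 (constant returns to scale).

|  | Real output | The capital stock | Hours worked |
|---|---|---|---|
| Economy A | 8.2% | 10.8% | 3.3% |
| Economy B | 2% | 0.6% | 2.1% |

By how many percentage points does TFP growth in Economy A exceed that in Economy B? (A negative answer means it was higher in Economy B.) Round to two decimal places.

Labor's share = 1 − 0.46 = 0.54.
Economy A: TFP = 8.2 − 4.968 − 1.782 = 1.45%.
Economy B: TFP = 2 − 0.276 − 1.134 = 0.59%.
Difference = 1.45 − (0.59) = 0.86 pp.

0.86 percentage points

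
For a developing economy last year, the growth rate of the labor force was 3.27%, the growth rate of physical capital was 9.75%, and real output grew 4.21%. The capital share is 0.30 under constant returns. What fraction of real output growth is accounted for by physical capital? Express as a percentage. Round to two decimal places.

69.48%

Physical capital contributed 0.3 × 9.75 = 2.925 pp.
Share of growth = 2.925 / 4.21 × 100 = 69.4774%.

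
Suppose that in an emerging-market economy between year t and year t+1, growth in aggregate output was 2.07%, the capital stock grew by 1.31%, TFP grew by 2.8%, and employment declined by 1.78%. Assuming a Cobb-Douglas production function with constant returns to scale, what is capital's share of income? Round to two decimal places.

0.34

gY = gA + α·gK + (1−α)·gL, so gY − gA − gL = α(gK − gL).
2.07 − 2.8 + 1.78 = α × (1.31 − (-1.78)).
1.05 = 3.09 α, so α = 0.3398.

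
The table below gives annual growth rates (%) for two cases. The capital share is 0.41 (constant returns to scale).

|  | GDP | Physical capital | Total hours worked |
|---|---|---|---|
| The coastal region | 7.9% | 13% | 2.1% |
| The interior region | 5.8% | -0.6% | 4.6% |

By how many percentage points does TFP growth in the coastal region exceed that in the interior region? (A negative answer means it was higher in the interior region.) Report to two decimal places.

-2.00 percentage points

Labor's share = 1 − 0.41 = 0.59.
The coastal region: TFP = 7.9 − 5.33 − 1.239 = 1.331%.
The interior region: TFP = 5.8 + 0.246 − 2.714 = 3.332%.
Difference = 1.331 − (3.332) = -2.001 pp.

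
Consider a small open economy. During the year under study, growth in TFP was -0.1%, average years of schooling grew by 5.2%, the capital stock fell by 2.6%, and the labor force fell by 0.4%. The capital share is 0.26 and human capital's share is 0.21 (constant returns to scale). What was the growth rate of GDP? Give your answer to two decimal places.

Labor's share = 1 − 0.26 − 0.21 = 0.53.
The capital stock: 0.26 × (-2.6) = -0.676 pp.
Average years of schooling: 0.21 × 5.2 = 1.092 pp.
The labor force: 0.53 × (-0.4) = -0.212 pp.
Output growth = -0.1 + 0.204 = 0.104%.

0.10%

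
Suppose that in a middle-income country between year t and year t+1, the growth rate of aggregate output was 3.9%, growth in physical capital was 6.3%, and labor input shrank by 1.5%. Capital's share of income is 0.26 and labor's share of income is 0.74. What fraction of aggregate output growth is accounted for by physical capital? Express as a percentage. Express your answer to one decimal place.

Physical capital contributed 0.26 × 6.3 = 1.638 pp.
Share of growth = 1.638 / 3.9 × 100 = 42%.

Physical capital accounted for 42.0% of growth.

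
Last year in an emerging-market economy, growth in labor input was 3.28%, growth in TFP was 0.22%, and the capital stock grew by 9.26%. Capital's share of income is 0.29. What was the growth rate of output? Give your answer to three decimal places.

Labor's share = 1 − 0.29 = 0.71.
The capital stock: 0.29 × 9.26 = 2.6854 pp.
Labor input: 0.71 × 3.28 = 2.3288 pp.
Output growth = 0.22 + 5.0142 = 5.2342%.

5.234%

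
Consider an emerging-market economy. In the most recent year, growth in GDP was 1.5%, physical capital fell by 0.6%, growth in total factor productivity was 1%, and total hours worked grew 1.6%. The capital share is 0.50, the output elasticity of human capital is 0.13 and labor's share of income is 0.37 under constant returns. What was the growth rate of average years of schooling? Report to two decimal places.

Labor's share = 1 − 0.5 − 0.13 = 0.37.
gY = gA + 0.5×(-0.6) + 0.37×1.6 + 0.13×g.
0.13×g = 1.5 − 1 − 0.292 = 0.208.
g = 0.208 / 0.13 = 1.6%.

1.60%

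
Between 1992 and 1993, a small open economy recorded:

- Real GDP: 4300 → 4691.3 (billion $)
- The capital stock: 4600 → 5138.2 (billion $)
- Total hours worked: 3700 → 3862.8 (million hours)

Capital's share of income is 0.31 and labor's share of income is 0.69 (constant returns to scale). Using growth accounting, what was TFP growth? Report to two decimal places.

2.44%

Real GDP growth = (4691.3 − 4300) / 4300 = 9.1%.
The capital stock growth = (5138.2 − 4600) / 4600 = 11.7%.
Total hours worked growth = (3862.8 − 3700) / 3700 = 4.4%.
Labor's share = 1 − 0.31 = 0.69.
The capital stock: 0.31 × 11.7 = 3.627 pp.
Total hours worked: 0.69 × 4.4 = 3.036 pp.
TFP growth = 9.1 − 6.663 = 2.437%.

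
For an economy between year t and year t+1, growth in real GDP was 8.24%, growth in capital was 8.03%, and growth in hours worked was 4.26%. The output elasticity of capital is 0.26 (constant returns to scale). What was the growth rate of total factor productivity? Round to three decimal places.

Labor's share = 1 − 0.26 = 0.74.
Capital: 0.26 × 8.03 = 2.0878 pp.
Hours worked: 0.74 × 4.26 = 3.1524 pp.
TFP growth = 8.24 − 5.2402 = 2.9998%.

3.000%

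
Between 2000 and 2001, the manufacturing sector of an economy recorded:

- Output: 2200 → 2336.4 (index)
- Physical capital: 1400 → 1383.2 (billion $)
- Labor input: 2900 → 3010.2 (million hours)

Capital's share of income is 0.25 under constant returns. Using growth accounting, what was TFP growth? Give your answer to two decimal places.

TFP grew 3.65%.

Output growth = (2336.4 − 2200) / 2200 = 6.2%.
Physical capital growth = (1383.2 − 1400) / 1400 = -1.2%.
Labor input growth = (3010.2 − 2900) / 2900 = 3.8%.
Labor's share = 1 − 0.25 = 0.75.
Physical capital: 0.25 × (-1.2) = -0.3 pp.
Labor input: 0.75 × 3.8 = 2.85 pp.
TFP growth = 6.2 − 2.55 = 3.65%.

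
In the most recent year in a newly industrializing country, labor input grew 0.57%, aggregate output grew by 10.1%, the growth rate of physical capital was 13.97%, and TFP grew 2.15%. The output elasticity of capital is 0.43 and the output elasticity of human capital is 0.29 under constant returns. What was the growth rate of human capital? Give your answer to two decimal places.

6.15%

Labor's share = 1 − 0.43 − 0.29 = 0.28.
gY = gA + 0.43×13.97 + 0.28×0.57 + 0.29×g.
0.29×g = 10.1 − 2.15 − 6.1667 = 1.7833.
g = 1.7833 / 0.29 = 6.1493%.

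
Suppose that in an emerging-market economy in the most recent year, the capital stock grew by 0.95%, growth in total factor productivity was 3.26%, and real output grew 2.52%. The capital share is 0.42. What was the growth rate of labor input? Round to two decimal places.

-1.96%

Labor's share = 1 − 0.42 = 0.58.
gY = gA + 0.42×0.95 + 0.58×g.
0.58×g = 2.52 − 3.26 − 0.399 = -1.139.
g = -1.139 / 0.58 = -1.9638%.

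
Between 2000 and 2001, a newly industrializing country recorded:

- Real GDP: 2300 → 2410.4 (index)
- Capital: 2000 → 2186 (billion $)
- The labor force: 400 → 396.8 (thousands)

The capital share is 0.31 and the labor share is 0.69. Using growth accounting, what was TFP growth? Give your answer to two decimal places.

2.47%

Real GDP growth = (2410.4 − 2300) / 2300 = 4.8%.
Capital growth = (2186 − 2000) / 2000 = 9.3%.
The labor force growth = (396.8 − 400) / 400 = -0.8%.
Labor's share = 1 − 0.31 = 0.69.
Capital: 0.31 × 9.3 = 2.883 pp.
The labor force: 0.69 × (-0.8) = -0.552 pp.
TFP growth = 4.8 − 2.331 = 2.469%.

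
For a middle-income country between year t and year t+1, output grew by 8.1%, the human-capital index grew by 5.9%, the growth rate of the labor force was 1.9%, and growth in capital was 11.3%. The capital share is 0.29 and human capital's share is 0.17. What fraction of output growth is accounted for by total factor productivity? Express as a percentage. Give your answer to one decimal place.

34.5%

Labor's share = 1 − 0.29 − 0.17 = 0.54.
Capital: 0.29 × 11.3 = 3.277 pp.
The human-capital index: 0.17 × 5.9 = 1.003 pp.
The labor force: 0.54 × 1.9 = 1.026 pp.
TFP growth = 8.1 − 5.306 = 2.794%.
TFP share of growth = 2.794 / 8.1 × 100 = 34.494%.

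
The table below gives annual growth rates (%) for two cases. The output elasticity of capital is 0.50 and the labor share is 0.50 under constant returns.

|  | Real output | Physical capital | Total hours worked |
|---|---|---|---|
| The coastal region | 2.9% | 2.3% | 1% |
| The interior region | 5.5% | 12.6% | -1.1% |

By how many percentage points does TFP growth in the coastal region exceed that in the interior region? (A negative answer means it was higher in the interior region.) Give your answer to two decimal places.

Labor's share = 1 − 0.5 = 0.5.
The coastal region: TFP = 2.9 − 1.15 − 0.5 = 1.25%.
The interior region: TFP = 5.5 − 6.3 + 0.55 = -0.25%.
Difference = 1.25 − (-0.25) = 1.5 pp.

1.50 percentage points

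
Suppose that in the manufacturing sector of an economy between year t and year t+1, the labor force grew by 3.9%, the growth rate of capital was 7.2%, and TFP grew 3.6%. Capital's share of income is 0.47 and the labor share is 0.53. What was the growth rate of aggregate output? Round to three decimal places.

Labor's share = 1 − 0.47 = 0.53.
Capital: 0.47 × 7.2 = 3.384 pp.
The labor force: 0.53 × 3.9 = 2.067 pp.
Output growth = 3.6 + 5.451 = 9.051%.

9.051%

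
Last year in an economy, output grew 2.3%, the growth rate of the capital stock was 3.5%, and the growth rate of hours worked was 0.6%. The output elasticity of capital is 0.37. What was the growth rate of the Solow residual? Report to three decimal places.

0.627%

Labor's share = 1 − 0.37 = 0.63.
The capital stock: 0.37 × 3.5 = 1.295 pp.
Hours worked: 0.63 × 0.6 = 0.378 pp.
TFP growth = 2.3 − 1.673 = 0.627%.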